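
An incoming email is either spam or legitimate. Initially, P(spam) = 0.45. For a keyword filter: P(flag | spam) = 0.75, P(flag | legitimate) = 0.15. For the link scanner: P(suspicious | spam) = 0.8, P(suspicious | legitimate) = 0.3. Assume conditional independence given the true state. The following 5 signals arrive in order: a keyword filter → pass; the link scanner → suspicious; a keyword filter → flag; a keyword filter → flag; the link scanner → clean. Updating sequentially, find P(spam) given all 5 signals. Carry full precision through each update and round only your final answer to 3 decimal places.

0.821

After a keyword filter='pass': P(spam) = 0.25·0.4500 / (0.25·0.4500 + 0.85·0.5500) ≈ 0.1940
After the link scanner='suspicious': P(spam) = 0.8·0.1940 / (0.8·0.1940 + 0.3·0.8060) ≈ 0.3909
After a keyword filter='flag': P(spam) = 0.75·0.3909 / (0.75·0.3909 + 0.15·0.6091) ≈ 0.7624
After a keyword filter='flag': P(spam) = 0.75·0.7624 / (0.75·0.7624 + 0.15·0.2376) ≈ 0.9413
After the link scanner='clean': P(spam) = 0.2·0.9413 / (0.2·0.9413 + 0.7·0.0587) ≈ 0.8209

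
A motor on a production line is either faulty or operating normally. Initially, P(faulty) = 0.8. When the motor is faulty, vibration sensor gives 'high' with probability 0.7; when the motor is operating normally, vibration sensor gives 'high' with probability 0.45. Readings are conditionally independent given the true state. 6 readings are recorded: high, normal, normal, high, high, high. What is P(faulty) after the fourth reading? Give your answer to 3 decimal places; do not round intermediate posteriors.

After 'high': P(faulty) = 0.7·0.8000 / (0.7·0.8000 + 0.45·0.2000) ≈ 0.8615
After 'normal': P(faulty) = 0.3·0.8615 / (0.3·0.8615 + 0.55·0.1385) ≈ 0.7724
After 'normal': P(faulty) = 0.3·0.7724 / (0.3·0.7724 + 0.55·0.2276) ≈ 0.6493
After 'high': P(faulty) = 0.7·0.6493 / (0.7·0.6493 + 0.45·0.3507) ≈ 0.7422

0.742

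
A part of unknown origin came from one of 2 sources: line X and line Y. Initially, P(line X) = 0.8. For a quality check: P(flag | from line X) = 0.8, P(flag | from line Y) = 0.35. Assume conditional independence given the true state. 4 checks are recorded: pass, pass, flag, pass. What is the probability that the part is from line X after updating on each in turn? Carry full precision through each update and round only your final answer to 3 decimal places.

After 'pass': P(line X) = 0.2·0.8000 / (0.2·0.8000 + 0.65·0.2000) ≈ 0.5517
After 'pass': P(line X) = 0.2·0.5517 / (0.2·0.5517 + 0.65·0.4483) ≈ 0.2747
After 'flag': P(line X) = 0.8·0.2747 / (0.8·0.2747 + 0.35·0.7253) ≈ 0.4640
After 'pass': P(line X) = 0.2·0.4640 / (0.2·0.4640 + 0.65·0.5360) ≈ 0.2103

0.210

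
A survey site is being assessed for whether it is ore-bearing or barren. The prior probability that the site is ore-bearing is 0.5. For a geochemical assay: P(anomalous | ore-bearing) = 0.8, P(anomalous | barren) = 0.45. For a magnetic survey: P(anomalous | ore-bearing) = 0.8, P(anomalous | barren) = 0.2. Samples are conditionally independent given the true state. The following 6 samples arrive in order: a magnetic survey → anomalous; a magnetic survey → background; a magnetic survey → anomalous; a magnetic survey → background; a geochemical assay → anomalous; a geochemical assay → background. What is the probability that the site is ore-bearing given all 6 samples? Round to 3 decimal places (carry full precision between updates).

0.393

After a magnetic survey='anomalous': P(ore) = 0.8·0.5000 / (0.8·0.5000 + 0.2·0.5000) ≈ 0.8000
After a magnetic survey='background': P(ore) = 0.2·0.8000 / (0.2·0.8000 + 0.8·0.2000) ≈ 0.5000
After a magnetic survey='anomalous': P(ore) = 0.8·0.5000 / (0.8·0.5000 + 0.2·0.5000) ≈ 0.8000
After a magnetic survey='background': P(ore) = 0.2·0.8000 / (0.2·0.8000 + 0.8·0.2000) ≈ 0.5000
After a geochemical assay='anomalous': P(ore) = 0.8·0.5000 / (0.8·0.5000 + 0.45·0.5000) ≈ 0.6400
After a geochemical assay='background': P(ore) = 0.2·0.6400 / (0.2·0.6400 + 0.55·0.3600) ≈ 0.3926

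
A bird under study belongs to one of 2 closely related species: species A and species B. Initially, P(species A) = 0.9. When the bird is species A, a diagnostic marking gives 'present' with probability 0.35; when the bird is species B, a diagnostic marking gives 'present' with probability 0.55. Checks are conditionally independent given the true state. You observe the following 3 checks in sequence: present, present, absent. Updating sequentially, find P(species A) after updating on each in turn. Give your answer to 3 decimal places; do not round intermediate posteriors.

0.840

After 'present': P(species A) = 0.35·0.9000 / (0.35·0.9000 + 0.55·0.1000) ≈ 0.8514
After 'present': P(species A) = 0.35·0.8514 / (0.35·0.8514 + 0.55·0.1486) ≈ 0.7847
After 'absent': P(species A) = 0.65·0.7847 / (0.65·0.7847 + 0.45·0.2153) ≈ 0.8404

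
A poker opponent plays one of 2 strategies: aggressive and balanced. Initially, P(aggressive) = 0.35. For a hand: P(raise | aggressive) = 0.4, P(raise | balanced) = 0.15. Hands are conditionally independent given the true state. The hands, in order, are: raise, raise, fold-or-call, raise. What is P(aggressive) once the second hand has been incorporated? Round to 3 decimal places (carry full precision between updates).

0.793

After 'raise': P(aggressive) = 0.4·0.3500 / (0.4·0.3500 + 0.15·0.6500) ≈ 0.5895
After 'raise': P(aggressive) = 0.4·0.5895 / (0.4·0.5895 + 0.15·0.4105) ≈ 0.7929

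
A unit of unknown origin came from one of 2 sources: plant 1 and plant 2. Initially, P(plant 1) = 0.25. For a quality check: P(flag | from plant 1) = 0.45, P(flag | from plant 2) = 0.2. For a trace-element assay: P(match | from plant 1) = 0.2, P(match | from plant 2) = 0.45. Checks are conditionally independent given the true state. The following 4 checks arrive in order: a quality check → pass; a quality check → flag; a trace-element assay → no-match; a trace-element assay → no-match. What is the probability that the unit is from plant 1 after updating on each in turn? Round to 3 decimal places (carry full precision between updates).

After a quality check='pass': P(plant 1) = 0.55·0.2500 / (0.55·0.2500 + 0.8·0.7500) ≈ 0.1864
After a quality check='flag': P(plant 1) = 0.45·0.1864 / (0.45·0.1864 + 0.2·0.8136) ≈ 0.3402
After a trace-element assay='no-match': P(plant 1) = 0.8·0.3402 / (0.8·0.3402 + 0.55·0.6598) ≈ 0.4286
After a trace-element assay='no-match': P(plant 1) = 0.8·0.4286 / (0.8·0.4286 + 0.55·0.5714) ≈ 0.5217

0.522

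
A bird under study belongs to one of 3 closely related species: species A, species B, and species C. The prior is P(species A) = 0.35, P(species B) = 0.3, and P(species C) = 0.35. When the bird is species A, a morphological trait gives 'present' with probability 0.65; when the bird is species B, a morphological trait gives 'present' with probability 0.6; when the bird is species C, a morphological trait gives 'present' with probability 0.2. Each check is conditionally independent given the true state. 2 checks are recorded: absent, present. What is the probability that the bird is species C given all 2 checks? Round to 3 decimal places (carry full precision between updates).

0.270

Apply Bayes' rule sequentially, carrying P(species C) forward.
After 'absent': normaliser = 0.35·0.3500 + 0.4·0.3000 + 0.8·0.3500; P(species A) ≈ 0.2344, P(species B) ≈ 0.2297, P(species C) ≈ 0.5359
After 'present': normaliser = 0.65·0.2344 + 0.6·0.2297 + 0.2·0.5359; P(species A) ≈ 0.3835, P(species B) ≈ 0.3468, P(species C) ≈ 0.2697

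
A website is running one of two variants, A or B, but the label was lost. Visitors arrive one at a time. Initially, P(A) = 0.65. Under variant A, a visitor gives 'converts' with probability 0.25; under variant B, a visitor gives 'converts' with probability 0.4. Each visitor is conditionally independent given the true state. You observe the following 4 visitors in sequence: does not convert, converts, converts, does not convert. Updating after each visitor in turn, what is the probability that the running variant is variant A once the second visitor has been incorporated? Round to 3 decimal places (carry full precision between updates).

0.592

After 'does not convert': P(A) = 0.75·0.6500 / (0.75·0.6500 + 0.6·0.3500) ≈ 0.6989
After 'converts': P(A) = 0.25·0.6989 / (0.25·0.6989 + 0.4·0.3011) ≈ 0.5920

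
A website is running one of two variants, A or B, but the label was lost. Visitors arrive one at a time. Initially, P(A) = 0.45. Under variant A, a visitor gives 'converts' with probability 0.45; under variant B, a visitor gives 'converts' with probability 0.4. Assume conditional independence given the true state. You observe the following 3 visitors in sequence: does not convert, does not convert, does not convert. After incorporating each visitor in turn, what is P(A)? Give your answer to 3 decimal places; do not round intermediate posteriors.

0.387

After 'does not convert': P(A) = 0.55·0.4500 / (0.55·0.4500 + 0.6·0.5500) ≈ 0.4286
After 'does not convert': P(A) = 0.55·0.4286 / (0.55·0.4286 + 0.6·0.5714) ≈ 0.4074
After 'does not convert': P(A) = 0.55·0.4074 / (0.55·0.4074 + 0.6·0.5926) ≈ 0.3866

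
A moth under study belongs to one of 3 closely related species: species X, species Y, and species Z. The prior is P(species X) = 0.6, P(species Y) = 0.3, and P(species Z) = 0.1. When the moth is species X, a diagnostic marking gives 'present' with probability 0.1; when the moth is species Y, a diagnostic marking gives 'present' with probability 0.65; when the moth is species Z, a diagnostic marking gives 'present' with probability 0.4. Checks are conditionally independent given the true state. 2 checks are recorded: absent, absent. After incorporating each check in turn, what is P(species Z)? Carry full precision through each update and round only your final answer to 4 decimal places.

0.0644

After 'absent': normaliser = 0.9·0.6000 + 0.35·0.3000 + 0.6·0.1000; P(species X) ≈ 0.7660, P(species Y) ≈ 0.1489, P(species Z) ≈ 0.0851
After 'absent': normaliser = 0.9·0.7660 + 0.35·0.1489 + 0.6·0.0851; P(species X) ≈ 0.8698, P(species Y) ≈ 0.0658, P(species Z) ≈ 0.0644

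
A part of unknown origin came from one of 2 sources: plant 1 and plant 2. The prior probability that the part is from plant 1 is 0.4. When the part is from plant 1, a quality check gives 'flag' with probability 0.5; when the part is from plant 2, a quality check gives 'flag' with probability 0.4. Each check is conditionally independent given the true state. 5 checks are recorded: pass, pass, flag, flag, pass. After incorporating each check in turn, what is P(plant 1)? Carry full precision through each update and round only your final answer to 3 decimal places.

0.376

After 'pass': P(plant 1) = 0.5·0.4000 / (0.5·0.4000 + 0.6·0.6000) ≈ 0.3571
After 'pass': P(plant 1) = 0.5·0.3571 / (0.5·0.3571 + 0.6·0.6429) ≈ 0.3165
After 'flag': P(plant 1) = 0.5·0.3165 / (0.5·0.3165 + 0.4·0.6835) ≈ 0.3666
After 'flag': P(plant 1) = 0.5·0.3666 / (0.5·0.3666 + 0.4·0.6334) ≈ 0.4197
After 'pass': P(plant 1) = 0.5·0.4197 / (0.5·0.4197 + 0.6·0.5803) ≈ 0.3761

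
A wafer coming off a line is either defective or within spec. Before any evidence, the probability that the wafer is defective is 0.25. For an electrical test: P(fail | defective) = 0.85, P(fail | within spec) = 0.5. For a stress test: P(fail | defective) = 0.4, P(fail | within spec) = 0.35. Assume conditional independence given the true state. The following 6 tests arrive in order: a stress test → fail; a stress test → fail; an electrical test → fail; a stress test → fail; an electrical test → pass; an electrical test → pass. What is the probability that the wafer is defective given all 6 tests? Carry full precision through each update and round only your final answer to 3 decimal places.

0.071

After a stress test='fail': P(defective) = 0.4·0.2500 / (0.4·0.2500 + 0.35·0.7500) ≈ 0.2759
After a stress test='fail': P(defective) = 0.4·0.2759 / (0.4·0.2759 + 0.35·0.7241) ≈ 0.3033
After an electrical test='fail': P(defective) = 0.85·0.3033 / (0.85·0.3033 + 0.5·0.6967) ≈ 0.4253
After a stress test='fail': P(defective) = 0.4·0.4253 / (0.4·0.4253 + 0.35·0.5747) ≈ 0.4582
After an electrical test='pass': P(defective) = 0.15·0.4582 / (0.15·0.4582 + 0.5·0.5418) ≈ 0.2024
After an electrical test='pass': P(defective) = 0.15·0.2024 / (0.15·0.2024 + 0.5·0.7976) ≈ 0.0707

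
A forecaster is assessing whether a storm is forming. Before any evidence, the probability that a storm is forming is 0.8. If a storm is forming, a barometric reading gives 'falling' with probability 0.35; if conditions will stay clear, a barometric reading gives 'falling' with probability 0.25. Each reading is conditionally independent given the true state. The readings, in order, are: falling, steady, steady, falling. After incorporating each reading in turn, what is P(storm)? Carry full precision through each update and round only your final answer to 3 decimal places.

After 'falling': P(storm) = 0.35·0.8000 / (0.35·0.8000 + 0.25·0.2000) ≈ 0.8485
After 'steady': P(storm) = 0.65·0.8485 / (0.65·0.8485 + 0.75·0.1515) ≈ 0.8292
After 'steady': P(storm) = 0.65·0.8292 / (0.65·0.8292 + 0.75·0.1708) ≈ 0.8079
After 'falling': P(storm) = 0.35·0.8079 / (0.35·0.8079 + 0.25·0.1921) ≈ 0.8548

0.855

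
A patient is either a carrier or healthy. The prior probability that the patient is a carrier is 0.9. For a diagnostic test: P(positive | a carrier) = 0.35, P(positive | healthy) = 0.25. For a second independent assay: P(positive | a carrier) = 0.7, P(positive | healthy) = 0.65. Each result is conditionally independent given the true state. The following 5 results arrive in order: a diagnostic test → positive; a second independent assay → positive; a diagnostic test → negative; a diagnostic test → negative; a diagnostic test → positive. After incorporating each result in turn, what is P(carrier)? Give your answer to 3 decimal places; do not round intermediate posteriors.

0.935

Each posterior becomes the prior for the next update.
After a diagnostic test='positive': P(carrier) = 0.35·0.9000 / (0.35·0.9000 + 0.25·0.1000) ≈ 0.9265
After a second independent assay='positive': P(carrier) = 0.7·0.9265 / (0.7·0.9265 + 0.65·0.0735) ≈ 0.9314
After a diagnostic test='negative': P(carrier) = 0.65·0.9314 / (0.65·0.9314 + 0.75·0.0686) ≈ 0.9216
After a diagnostic test='negative': P(carrier) = 0.65·0.9216 / (0.65·0.9216 + 0.75·0.0784) ≈ 0.9107
After a diagnostic test='positive': P(carrier) = 0.35·0.9107 / (0.35·0.9107 + 0.25·0.0893) ≈ 0.9345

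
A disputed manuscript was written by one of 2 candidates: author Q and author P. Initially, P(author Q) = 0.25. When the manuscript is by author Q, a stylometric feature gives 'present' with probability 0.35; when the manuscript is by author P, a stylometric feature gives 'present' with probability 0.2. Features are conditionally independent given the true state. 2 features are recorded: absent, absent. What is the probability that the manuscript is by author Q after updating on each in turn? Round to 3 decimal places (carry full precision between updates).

After 'absent': P(author Q) = 0.65·0.2500 / (0.65·0.2500 + 0.8·0.7500) ≈ 0.2131
After 'absent': P(author Q) = 0.65·0.2131 / (0.65·0.2131 + 0.8·0.7869) ≈ 0.1804

0.180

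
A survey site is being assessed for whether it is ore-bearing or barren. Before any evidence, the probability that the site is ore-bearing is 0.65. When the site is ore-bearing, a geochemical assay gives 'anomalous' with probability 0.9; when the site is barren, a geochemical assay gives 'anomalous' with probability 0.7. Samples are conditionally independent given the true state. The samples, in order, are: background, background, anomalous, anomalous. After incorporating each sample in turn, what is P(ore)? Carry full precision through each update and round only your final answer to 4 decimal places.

Apply Bayes' rule sequentially, carrying P(ore) forward.
After 'background': P(ore) = 0.1·0.6500 / (0.1·0.6500 + 0.3·0.3500) ≈ 0.3824
After 'background': P(ore) = 0.1·0.3824 / (0.1·0.3824 + 0.3·0.6176) ≈ 0.1711
After 'anomalous': P(ore) = 0.9·0.1711 / (0.9·0.1711 + 0.7·0.8289) ≈ 0.2097
After 'anomalous': P(ore) = 0.9·0.2097 / (0.9·0.2097 + 0.7·0.7903) ≈ 0.2543

0.2543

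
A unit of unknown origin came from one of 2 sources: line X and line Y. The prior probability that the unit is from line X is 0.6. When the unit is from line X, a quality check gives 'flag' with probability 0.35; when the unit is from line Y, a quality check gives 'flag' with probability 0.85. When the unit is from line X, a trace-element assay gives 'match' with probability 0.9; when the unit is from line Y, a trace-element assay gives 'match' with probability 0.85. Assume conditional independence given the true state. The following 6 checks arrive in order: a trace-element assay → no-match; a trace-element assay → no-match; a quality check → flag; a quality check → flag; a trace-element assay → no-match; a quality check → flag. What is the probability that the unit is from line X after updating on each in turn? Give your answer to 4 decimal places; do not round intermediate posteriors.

0.0301

Each posterior becomes the prior for the next update.
After a trace-element assay='no-match': P(line X) = 0.1·0.6000 / (0.1·0.6000 + 0.15·0.4000) ≈ 0.5000
After a trace-element assay='no-match': P(line X) = 0.1·0.5000 / (0.1·0.5000 + 0.15·0.5000) ≈ 0.4000
After a quality check='flag': P(line X) = 0.35·0.4000 / (0.35·0.4000 + 0.85·0.6000) ≈ 0.2154
After a quality check='flag': P(line X) = 0.35·0.2154 / (0.35·0.2154 + 0.85·0.7846) ≈ 0.1016
After a trace-element assay='no-match': P(line X) = 0.1·0.1016 / (0.1·0.1016 + 0.15·0.8984) ≈ 0.0701
After a quality check='flag': P(line X) = 0.35·0.0701 / (0.35·0.0701 + 0.85·0.9299) ≈ 0.0301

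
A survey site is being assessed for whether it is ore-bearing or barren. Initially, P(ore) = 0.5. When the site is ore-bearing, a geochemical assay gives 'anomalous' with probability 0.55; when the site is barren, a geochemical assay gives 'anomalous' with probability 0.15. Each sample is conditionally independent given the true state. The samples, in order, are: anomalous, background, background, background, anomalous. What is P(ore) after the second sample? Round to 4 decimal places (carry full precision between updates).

After 'anomalous': P(ore) = 0.55·0.5000 / (0.55·0.5000 + 0.15·0.5000) ≈ 0.7857
After 'background': P(ore) = 0.45·0.7857 / (0.45·0.7857 + 0.85·0.2143) ≈ 0.6600

0.6600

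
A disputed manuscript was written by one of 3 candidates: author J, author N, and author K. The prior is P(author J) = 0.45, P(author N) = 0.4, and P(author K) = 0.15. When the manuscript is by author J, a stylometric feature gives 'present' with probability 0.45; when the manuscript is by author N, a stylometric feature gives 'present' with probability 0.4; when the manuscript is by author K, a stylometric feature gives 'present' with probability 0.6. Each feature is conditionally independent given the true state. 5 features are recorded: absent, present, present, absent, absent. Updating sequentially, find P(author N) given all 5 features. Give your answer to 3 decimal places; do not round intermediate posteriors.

0.426

Apply Bayes' rule sequentially, carrying P(author N) forward.
After 'absent': normaliser = 0.55·0.4500 + 0.6·0.4000 + 0.4·0.1500; P(author J) ≈ 0.4521, P(author N) ≈ 0.4384, P(author K) ≈ 0.1096
After 'present': normaliser = 0.45·0.4521 + 0.4·0.4384 + 0.6·0.1096; P(author J) ≈ 0.4576, P(author N) ≈ 0.3945, P(author K) ≈ 0.1479
After 'present': normaliser = 0.45·0.4576 + 0.4·0.3945 + 0.6·0.1479; P(author J) ≈ 0.4551, P(author N) ≈ 0.3487, P(author K) ≈ 0.1962
After 'absent': normaliser = 0.55·0.4551 + 0.6·0.3487 + 0.4·0.1962; P(author J) ≈ 0.4653, P(author N) ≈ 0.3889, P(author K) ≈ 0.1458
After 'absent': normaliser = 0.55·0.4653 + 0.6·0.3889 + 0.4·0.1458; P(author J) ≈ 0.4673, P(author N) ≈ 0.4261, P(author K) ≈ 0.1065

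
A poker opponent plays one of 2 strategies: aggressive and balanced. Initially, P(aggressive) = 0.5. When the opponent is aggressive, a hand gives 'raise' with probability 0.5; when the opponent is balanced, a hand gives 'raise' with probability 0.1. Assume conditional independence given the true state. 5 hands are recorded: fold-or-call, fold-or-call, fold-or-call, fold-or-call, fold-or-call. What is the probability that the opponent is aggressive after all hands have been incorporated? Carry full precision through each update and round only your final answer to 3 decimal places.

After 'fold-or-call': P(aggressive) = 0.5·0.5000 / (0.5·0.5000 + 0.9·0.5000) ≈ 0.3571
After 'fold-or-call': P(aggressive) = 0.5·0.3571 / (0.5·0.3571 + 0.9·0.6429) ≈ 0.2358
After 'fold-or-call': P(aggressive) = 0.5·0.2358 / (0.5·0.2358 + 0.9·0.7642) ≈ 0.1464
After 'fold-or-call': P(aggressive) = 0.5·0.1464 / (0.5·0.1464 + 0.9·0.8536) ≈ 0.0870
After 'fold-or-call': P(aggressive) = 0.5·0.0870 / (0.5·0.0870 + 0.9·0.9130) ≈ 0.0503

0.050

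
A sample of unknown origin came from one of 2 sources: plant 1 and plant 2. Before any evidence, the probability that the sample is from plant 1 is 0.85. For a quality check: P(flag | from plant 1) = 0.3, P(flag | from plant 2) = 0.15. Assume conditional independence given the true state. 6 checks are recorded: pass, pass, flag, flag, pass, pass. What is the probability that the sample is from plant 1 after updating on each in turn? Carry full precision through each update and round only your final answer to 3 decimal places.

0.912

After 'pass': P(plant 1) = 0.7·0.8500 / (0.7·0.8500 + 0.85·0.1500) ≈ 0.8235
After 'pass': P(plant 1) = 0.7·0.8235 / (0.7·0.8235 + 0.85·0.1765) ≈ 0.7935
After 'flag': P(plant 1) = 0.3·0.7935 / (0.3·0.7935 + 0.15·0.2065) ≈ 0.8849
After 'flag': P(plant 1) = 0.3·0.8849 / (0.3·0.8849 + 0.15·0.1151) ≈ 0.9389
After 'pass': P(plant 1) = 0.7·0.9389 / (0.7·0.9389 + 0.85·0.0611) ≈ 0.9268
After 'pass': P(plant 1) = 0.7·0.9268 / (0.7·0.9268 + 0.85·0.0732) ≈ 0.9125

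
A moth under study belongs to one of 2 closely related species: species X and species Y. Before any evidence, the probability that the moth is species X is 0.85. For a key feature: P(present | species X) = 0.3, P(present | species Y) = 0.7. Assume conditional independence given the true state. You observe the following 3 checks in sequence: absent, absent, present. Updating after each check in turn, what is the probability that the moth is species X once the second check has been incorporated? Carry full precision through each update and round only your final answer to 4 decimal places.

After 'absent': P(species X) = 0.7·0.8500 / (0.7·0.8500 + 0.3·0.1500) ≈ 0.9297
After 'absent': P(species X) = 0.7·0.9297 / (0.7·0.9297 + 0.3·0.0703) ≈ 0.9686

0.9686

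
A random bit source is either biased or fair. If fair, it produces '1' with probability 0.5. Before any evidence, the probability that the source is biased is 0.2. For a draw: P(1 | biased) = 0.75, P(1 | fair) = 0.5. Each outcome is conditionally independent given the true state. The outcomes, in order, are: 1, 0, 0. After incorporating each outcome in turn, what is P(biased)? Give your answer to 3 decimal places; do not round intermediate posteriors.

After '1': P(biased) = 0.75·0.2000 / (0.75·0.2000 + 0.5·0.8000) ≈ 0.2727
After '0': P(biased) = 0.25·0.2727 / (0.25·0.2727 + 0.5·0.7273) ≈ 0.1579
After '0': P(biased) = 0.25·0.1579 / (0.25·0.1579 + 0.5·0.8421) ≈ 0.0857

0.086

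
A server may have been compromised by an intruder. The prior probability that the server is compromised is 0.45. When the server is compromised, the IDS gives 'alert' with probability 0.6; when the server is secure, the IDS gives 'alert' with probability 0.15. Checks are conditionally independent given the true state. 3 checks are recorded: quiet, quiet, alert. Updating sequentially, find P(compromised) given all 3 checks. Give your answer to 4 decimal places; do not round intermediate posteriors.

0.4202

After 'quiet': P(compromised) = 0.4·0.4500 / (0.4·0.4500 + 0.85·0.5500) ≈ 0.2780
After 'quiet': P(compromised) = 0.4·0.2780 / (0.4·0.2780 + 0.85·0.7220) ≈ 0.1534
After 'alert': P(compromised) = 0.6·0.1534 / (0.6·0.1534 + 0.15·0.8466) ≈ 0.4202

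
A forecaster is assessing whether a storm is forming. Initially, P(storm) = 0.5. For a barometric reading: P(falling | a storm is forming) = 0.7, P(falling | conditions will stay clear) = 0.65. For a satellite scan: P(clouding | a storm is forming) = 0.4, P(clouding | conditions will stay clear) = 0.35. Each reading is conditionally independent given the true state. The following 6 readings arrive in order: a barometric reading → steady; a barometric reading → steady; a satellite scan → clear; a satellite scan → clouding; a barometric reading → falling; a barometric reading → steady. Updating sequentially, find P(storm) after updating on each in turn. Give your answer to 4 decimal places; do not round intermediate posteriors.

After a barometric reading='steady': P(storm) = 0.3·0.5000 / (0.3·0.5000 + 0.35·0.5000) ≈ 0.4615
After a barometric reading='steady': P(storm) = 0.3·0.4615 / (0.3·0.4615 + 0.35·0.5385) ≈ 0.4235
After a satellite scan='clear': P(storm) = 0.6·0.4235 / (0.6·0.4235 + 0.65·0.5765) ≈ 0.4041
After a satellite scan='clouding': P(storm) = 0.4·0.4041 / (0.4·0.4041 + 0.35·0.5959) ≈ 0.4366
After a barometric reading='falling': P(storm) = 0.7·0.4366 / (0.7·0.4366 + 0.65·0.5634) ≈ 0.4549
After a barometric reading='steady': P(storm) = 0.3·0.4549 / (0.3·0.4549 + 0.35·0.5451) ≈ 0.4171

0.4171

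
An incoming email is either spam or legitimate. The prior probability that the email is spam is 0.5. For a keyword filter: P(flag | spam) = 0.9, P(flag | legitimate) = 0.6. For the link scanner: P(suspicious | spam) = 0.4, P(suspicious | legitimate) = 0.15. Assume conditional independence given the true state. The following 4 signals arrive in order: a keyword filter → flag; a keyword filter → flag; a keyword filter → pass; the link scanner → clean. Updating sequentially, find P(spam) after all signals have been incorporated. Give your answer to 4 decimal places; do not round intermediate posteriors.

0.2842

After a keyword filter='flag': P(spam) = 0.9·0.5000 / (0.9·0.5000 + 0.6·0.5000) ≈ 0.6000
After a keyword filter='flag': P(spam) = 0.9·0.6000 / (0.9·0.6000 + 0.6·0.4000) ≈ 0.6923
After a keyword filter='pass': P(spam) = 0.1·0.6923 / (0.1·0.6923 + 0.4·0.3077) ≈ 0.3600
After the link scanner='clean': P(spam) = 0.6·0.3600 / (0.6·0.3600 + 0.85·0.6400) ≈ 0.2842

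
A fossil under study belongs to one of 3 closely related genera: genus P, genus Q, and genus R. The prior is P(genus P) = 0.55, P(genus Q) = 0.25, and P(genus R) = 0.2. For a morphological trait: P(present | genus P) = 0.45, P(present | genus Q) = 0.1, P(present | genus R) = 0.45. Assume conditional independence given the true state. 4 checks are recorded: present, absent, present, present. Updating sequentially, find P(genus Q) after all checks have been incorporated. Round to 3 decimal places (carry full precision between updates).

After 'present': normaliser = 0.45·0.5500 + 0.1·0.2500 + 0.45·0.2000; P(genus P) ≈ 0.6828, P(genus Q) ≈ 0.0690, P(genus R) ≈ 0.2483
After 'absent': normaliser = 0.55·0.6828 + 0.9·0.0690 + 0.55·0.2483; P(genus P) ≈ 0.6541, P(genus Q) ≈ 0.1081, P(genus R) ≈ 0.2378
After 'present': normaliser = 0.45·0.6541 + 0.1·0.1081 + 0.45·0.2378; P(genus P) ≈ 0.7141, P(genus Q) ≈ 0.0262, P(genus R) ≈ 0.2597
After 'present': normaliser = 0.45·0.7141 + 0.1·0.0262 + 0.45·0.2597; P(genus P) ≈ 0.7290, P(genus Q) ≈ 0.0060, P(genus R) ≈ 0.2651

0.006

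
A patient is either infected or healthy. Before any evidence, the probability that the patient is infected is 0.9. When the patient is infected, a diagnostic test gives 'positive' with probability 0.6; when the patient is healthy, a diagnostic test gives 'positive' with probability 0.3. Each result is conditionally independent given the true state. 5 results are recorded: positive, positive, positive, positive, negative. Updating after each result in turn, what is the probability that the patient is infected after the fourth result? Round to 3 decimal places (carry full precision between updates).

Apply Bayes' rule sequentially, carrying P(infected) forward.
After 'positive': P(infected) = 0.6·0.9000 / (0.6·0.9000 + 0.3·0.1000) ≈ 0.9474
After 'positive': P(infected) = 0.6·0.9474 / (0.6·0.9474 + 0.3·0.0526) ≈ 0.9730
After 'positive': P(infected) = 0.6·0.9730 / (0.6·0.9730 + 0.3·0.0270) ≈ 0.9863
After 'positive': P(infected) = 0.6·0.9863 / (0.6·0.9863 + 0.3·0.0137) ≈ 0.9931

0.993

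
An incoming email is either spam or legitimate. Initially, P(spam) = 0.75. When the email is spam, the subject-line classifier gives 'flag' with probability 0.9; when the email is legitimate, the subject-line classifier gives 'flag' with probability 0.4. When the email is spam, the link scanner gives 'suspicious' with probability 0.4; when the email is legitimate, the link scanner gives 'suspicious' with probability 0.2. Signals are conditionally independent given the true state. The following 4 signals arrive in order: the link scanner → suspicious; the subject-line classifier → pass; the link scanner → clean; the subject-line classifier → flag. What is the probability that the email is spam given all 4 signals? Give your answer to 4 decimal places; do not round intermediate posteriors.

After the link scanner='suspicious': P(spam) = 0.4·0.7500 / (0.4·0.7500 + 0.2·0.2500) ≈ 0.8571
After the subject-line classifier='pass': P(spam) = 0.1·0.8571 / (0.1·0.8571 + 0.6·0.1429) ≈ 0.5000
After the link scanner='clean': P(spam) = 0.6·0.5000 / (0.6·0.5000 + 0.8·0.5000) ≈ 0.4286
After the subject-line classifier='flag': P(spam) = 0.9·0.4286 / (0.9·0.4286 + 0.4·0.5714) ≈ 0.6279

0.6279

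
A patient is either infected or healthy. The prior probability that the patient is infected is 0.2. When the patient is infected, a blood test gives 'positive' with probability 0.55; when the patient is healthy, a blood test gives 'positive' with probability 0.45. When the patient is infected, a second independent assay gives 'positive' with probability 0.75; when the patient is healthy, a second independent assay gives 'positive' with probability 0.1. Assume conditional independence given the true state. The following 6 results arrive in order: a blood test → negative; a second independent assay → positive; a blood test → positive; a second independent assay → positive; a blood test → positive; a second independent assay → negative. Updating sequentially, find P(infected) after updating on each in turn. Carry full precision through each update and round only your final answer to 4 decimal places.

After a blood test='negative': P(infected) = 0.45·0.2000 / (0.45·0.2000 + 0.55·0.8000) ≈ 0.1698
After a second independent assay='positive': P(infected) = 0.75·0.1698 / (0.75·0.1698 + 0.1·0.8302) ≈ 0.6054
After a blood test='positive': P(infected) = 0.55·0.6054 / (0.55·0.6054 + 0.45·0.3946) ≈ 0.6522
After a second independent assay='positive': P(infected) = 0.75·0.6522 / (0.75·0.6522 + 0.1·0.3478) ≈ 0.9336
After a blood test='positive': P(infected) = 0.55·0.9336 / (0.55·0.9336 + 0.45·0.0664) ≈ 0.9450
After a second independent assay='negative': P(infected) = 0.25·0.9450 / (0.25·0.9450 + 0.9·0.0550) ≈ 0.8268

0.8268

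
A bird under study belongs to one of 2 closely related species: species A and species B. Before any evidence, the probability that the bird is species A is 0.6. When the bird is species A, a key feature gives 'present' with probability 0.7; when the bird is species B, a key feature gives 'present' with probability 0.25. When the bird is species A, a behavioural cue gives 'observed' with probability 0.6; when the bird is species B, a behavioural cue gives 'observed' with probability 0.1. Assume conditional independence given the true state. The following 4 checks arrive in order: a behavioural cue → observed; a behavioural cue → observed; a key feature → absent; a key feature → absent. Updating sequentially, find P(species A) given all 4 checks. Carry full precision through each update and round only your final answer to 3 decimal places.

0.896

After a behavioural cue='observed': P(species A) = 0.6·0.6000 / (0.6·0.6000 + 0.1·0.4000) ≈ 0.9000
After a behavioural cue='observed': P(species A) = 0.6·0.9000 / (0.6·0.9000 + 0.1·0.1000) ≈ 0.9818
After a key feature='absent': P(species A) = 0.3·0.9818 / (0.3·0.9818 + 0.75·0.0182) ≈ 0.9558
After a key feature='absent': P(species A) = 0.3·0.9558 / (0.3·0.9558 + 0.75·0.0442) ≈ 0.8963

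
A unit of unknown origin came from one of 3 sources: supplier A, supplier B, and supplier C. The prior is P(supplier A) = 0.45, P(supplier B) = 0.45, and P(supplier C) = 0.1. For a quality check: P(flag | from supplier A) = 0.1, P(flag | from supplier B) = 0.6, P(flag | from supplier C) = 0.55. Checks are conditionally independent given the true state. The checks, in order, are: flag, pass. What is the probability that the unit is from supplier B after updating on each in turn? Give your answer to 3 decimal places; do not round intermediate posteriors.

After 'flag': normaliser = 0.1·0.4500 + 0.6·0.4500 + 0.55·0.1000; P(supplier A) ≈ 0.1216, P(supplier B) ≈ 0.7297, P(supplier C) ≈ 0.1486
After 'pass': normaliser = 0.9·0.1216 + 0.4·0.7297 + 0.45·0.1486; P(supplier A) ≈ 0.2338, P(supplier B) ≈ 0.6234, P(supplier C) ≈ 0.1429

0.623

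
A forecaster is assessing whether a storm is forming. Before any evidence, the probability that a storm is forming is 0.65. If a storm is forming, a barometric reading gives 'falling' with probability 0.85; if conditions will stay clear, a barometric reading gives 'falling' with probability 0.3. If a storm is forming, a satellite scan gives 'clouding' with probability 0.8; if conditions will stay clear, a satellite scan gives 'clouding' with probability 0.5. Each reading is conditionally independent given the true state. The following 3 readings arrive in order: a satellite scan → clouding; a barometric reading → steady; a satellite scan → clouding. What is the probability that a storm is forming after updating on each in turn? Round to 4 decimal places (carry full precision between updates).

0.5047

Each posterior becomes the prior for the next update.
After a satellite scan='clouding': P(storm) = 0.8·0.6500 / (0.8·0.6500 + 0.5·0.3500) ≈ 0.7482
After a barometric reading='steady': P(storm) = 0.15·0.7482 / (0.15·0.7482 + 0.7·0.2518) ≈ 0.3890
After a satellite scan='clouding': P(storm) = 0.8·0.3890 / (0.8·0.3890 + 0.5·0.6110) ≈ 0.5047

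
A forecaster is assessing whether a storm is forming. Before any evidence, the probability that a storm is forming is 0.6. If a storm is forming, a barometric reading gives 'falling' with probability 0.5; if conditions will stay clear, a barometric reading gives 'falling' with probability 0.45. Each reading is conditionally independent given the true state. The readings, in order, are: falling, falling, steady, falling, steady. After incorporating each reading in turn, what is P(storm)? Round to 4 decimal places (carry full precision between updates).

Each posterior becomes the prior for the next update.
After 'falling': P(storm) = 0.5·0.6000 / (0.5·0.6000 + 0.45·0.4000) ≈ 0.6250
After 'falling': P(storm) = 0.5·0.6250 / (0.5·0.6250 + 0.45·0.3750) ≈ 0.6494
After 'steady': P(storm) = 0.5·0.6494 / (0.5·0.6494 + 0.55·0.3506) ≈ 0.6274
After 'falling': P(storm) = 0.5·0.6274 / (0.5·0.6274 + 0.45·0.3726) ≈ 0.6516
After 'steady': P(storm) = 0.5·0.6516 / (0.5·0.6516 + 0.55·0.3484) ≈ 0.6297

0.6297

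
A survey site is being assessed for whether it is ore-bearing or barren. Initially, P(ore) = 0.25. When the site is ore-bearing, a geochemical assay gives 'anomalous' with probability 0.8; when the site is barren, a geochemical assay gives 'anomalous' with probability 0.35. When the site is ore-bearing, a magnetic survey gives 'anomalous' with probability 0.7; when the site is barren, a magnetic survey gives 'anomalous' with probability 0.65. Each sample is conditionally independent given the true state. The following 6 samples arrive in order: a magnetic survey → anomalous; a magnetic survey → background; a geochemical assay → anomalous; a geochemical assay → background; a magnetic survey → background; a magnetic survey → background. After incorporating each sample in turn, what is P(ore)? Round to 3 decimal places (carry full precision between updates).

After a magnetic survey='anomalous': P(ore) = 0.7·0.2500 / (0.7·0.2500 + 0.65·0.7500) ≈ 0.2642
After a magnetic survey='background': P(ore) = 0.3·0.2642 / (0.3·0.2642 + 0.35·0.7358) ≈ 0.2353
After a geochemical assay='anomalous': P(ore) = 0.8·0.2353 / (0.8·0.2353 + 0.35·0.7647) ≈ 0.4129
After a geochemical assay='background': P(ore) = 0.2·0.4129 / (0.2·0.4129 + 0.65·0.5871) ≈ 0.1779
After a magnetic survey='background': P(ore) = 0.3·0.1779 / (0.3·0.1779 + 0.35·0.8221) ≈ 0.1565
After a magnetic survey='background': P(ore) = 0.3·0.1565 / (0.3·0.1565 + 0.35·0.8435) ≈ 0.1372

0.137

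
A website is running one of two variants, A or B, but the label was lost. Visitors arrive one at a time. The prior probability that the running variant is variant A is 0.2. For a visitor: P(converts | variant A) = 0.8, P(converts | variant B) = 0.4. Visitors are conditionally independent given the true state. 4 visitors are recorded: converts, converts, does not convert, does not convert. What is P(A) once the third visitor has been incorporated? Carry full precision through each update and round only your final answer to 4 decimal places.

0.2500

After 'converts': P(A) = 0.8·0.2000 / (0.8·0.2000 + 0.4·0.8000) ≈ 0.3333
After 'converts': P(A) = 0.8·0.3333 / (0.8·0.3333 + 0.4·0.6667) ≈ 0.5000
After 'does not convert': P(A) = 0.2·0.5000 / (0.2·0.5000 + 0.6·0.5000) ≈ 0.2500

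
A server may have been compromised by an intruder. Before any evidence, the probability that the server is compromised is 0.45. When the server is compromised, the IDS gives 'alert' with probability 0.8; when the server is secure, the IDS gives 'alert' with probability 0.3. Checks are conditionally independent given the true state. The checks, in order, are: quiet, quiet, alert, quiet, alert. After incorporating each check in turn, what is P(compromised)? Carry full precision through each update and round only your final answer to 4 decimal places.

After 'quiet': P(compromised) = 0.2·0.4500 / (0.2·0.4500 + 0.7·0.5500) ≈ 0.1895
After 'quiet': P(compromised) = 0.2·0.1895 / (0.2·0.1895 + 0.7·0.8105) ≈ 0.0626
After 'alert': P(compromised) = 0.8·0.0626 / (0.8·0.0626 + 0.3·0.9374) ≈ 0.1512
After 'quiet': P(compromised) = 0.2·0.1512 / (0.2·0.1512 + 0.7·0.8488) ≈ 0.0484
After 'alert': P(compromised) = 0.8·0.0484 / (0.8·0.0484 + 0.3·0.9516) ≈ 0.1195

0.1195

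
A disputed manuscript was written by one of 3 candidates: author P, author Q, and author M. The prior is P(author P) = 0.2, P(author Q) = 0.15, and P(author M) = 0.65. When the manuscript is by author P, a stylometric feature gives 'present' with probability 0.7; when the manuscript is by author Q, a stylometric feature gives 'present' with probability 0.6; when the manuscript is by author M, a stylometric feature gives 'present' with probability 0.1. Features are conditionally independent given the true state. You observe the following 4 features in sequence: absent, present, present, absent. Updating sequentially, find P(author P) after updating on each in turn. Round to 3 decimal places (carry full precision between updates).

0.388

Each posterior becomes the prior for the next update.
After 'absent': normaliser = 0.3·0.2000 + 0.4·0.1500 + 0.9·0.6500; P(author P) ≈ 0.0851, P(author Q) ≈ 0.0851, P(author M) ≈ 0.8298
After 'present': normaliser = 0.7·0.0851 + 0.6·0.0851 + 0.1·0.8298; P(author P) ≈ 0.3077, P(author Q) ≈ 0.2637, P(author M) ≈ 0.4286
After 'present': normaliser = 0.7·0.3077 + 0.6·0.2637 + 0.1·0.4286; P(author P) ≈ 0.5172, P(author Q) ≈ 0.3799, P(author M) ≈ 0.1029
After 'absent': normaliser = 0.3·0.5172 + 0.4·0.3799 + 0.9·0.1029; P(author P) ≈ 0.3881, P(author Q) ≈ 0.3802, P(author M) ≈ 0.2317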